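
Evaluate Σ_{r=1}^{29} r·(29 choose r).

Differentiating (1+x)^29 and setting x=1: Σ r·C(29,r) = 29·2^28 = 7784628224.

7784628224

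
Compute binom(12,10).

C(12,10) = C(12,2) by symmetry.
C(12,2) = (12·11) / 2! = 132 / 2 = 66.

66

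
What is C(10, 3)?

C(10,3) = (10·9·8) / 3! = 720 / 6 = 120.

120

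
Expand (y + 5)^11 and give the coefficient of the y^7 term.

The general term is C(11,j)·(y)^j·(5)^(11-j); the y^7 term has j = 7.
C(11,7) = 330.
Coefficient = C(11,7) · 5^4 = 330 · 625 = 206250.

206250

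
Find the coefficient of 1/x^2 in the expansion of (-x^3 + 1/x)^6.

-6

General term: C(6,j)·(-x^3)^j·(1/x)^(6-j), with x-exponent 3j − 1(6−j) = 4j − 6.
Set 4j − 6 = -2: j = 1.
C(6,1) = 6; (-1)^1 = -1; 1^5 = 1.
Coefficient = 6 · (-1) · 1 = -6.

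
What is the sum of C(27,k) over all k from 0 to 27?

134217728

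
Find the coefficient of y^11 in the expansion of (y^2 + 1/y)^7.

General term: C(7,j)·(y^2)^j·(1/y)^(7-j), with y-exponent 2j − 1(7−j) = 3j − 7.
Set 3j − 7 = 11: j = 6.
C(7,6) = 7; 1^6 = 1; 1^1 = 1.
Coefficient = 7 · 1 · 1 = 7.

7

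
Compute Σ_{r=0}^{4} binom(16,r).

2517

1 + 16 + 120 + 560 + 1820 = 2517.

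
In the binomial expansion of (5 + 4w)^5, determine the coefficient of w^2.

The general term is C(5,j)·(5)^j·(4w)^(5-j); the w^2 term has j = 3.
C(5,3) = 10.
Coefficient = C(5,3) · 5^3 · 4^2 = 10 · 125 · 16 = 20000.

20000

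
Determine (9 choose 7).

C(9,7) = C(9,2) by symmetry.
C(9,2) = (9·8) / 2! = 72 / 2 = 36.

36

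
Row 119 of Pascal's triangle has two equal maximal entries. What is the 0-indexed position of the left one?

For odd n = 119, C(119,m) peaks at m = (n−1)/2 and (n+1)/2; the lesser is 59.

59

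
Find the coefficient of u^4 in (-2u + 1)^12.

7920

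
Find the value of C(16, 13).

560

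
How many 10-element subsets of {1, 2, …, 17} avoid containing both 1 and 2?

13013

All 10-subsets: C(17,10) = 19448. Those containing both fixed elements: C(15,8) = 6435.
19448 − 6435 = 13013.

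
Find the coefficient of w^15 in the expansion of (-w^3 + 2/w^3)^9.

-144

General term: C(9,j)·(-w^3)^j·(2/w^3)^(9-j), with w-exponent 3j − 3(9−j) = 6j − 27.
Set 6j − 27 = 15: j = 7.
C(9,7) = 36; (-1)^7 = -1; 2^2 = 4.
Coefficient = 36 · (-1) · 4 = -144.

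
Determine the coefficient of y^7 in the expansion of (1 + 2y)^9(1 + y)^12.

1242864

Coefficient of y^7 = Σ_{j} C(9,j)·2^j·C(12,7-j)·1^(7-j) for j from 0 to 7.
= 792 + 16632 + 114048 + 332640 + 443520 + 266112 + 64512 + 4608 = 1242864.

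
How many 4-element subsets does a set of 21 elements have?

5985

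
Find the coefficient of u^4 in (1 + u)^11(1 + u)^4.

1365

(1 + u)^11(1 + u)^4 = (1 + u)^15, so the coefficient of u^4 is C(15,4)·1^4 = 1365·1 = 1365.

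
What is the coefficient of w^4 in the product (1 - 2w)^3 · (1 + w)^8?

6

Coefficient of w^4 = Σ_{j} C(3,j)·(-2)^j·C(8,4-j)·1^(4-j) for j from 0 to 3.
= 70 + (-336) + 336 + (-64) = 6.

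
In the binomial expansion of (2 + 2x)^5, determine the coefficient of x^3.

320

The general term is C(5,j)·(2)^j·(2x)^(5-j); the x^3 term has j = 2.
C(5,2) = 10.
Coefficient = C(5,2) · 2^2 · 2^3 = 10 · 4 · 8 = 320.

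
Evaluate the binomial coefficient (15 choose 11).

C(15,11) = C(15,4) by symmetry.
C(15,4) = (15·14·13·12) / 4! = 32760 / 24 = 1365.

1365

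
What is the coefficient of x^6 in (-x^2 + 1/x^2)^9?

General term: C(9,j)·(-x^2)^j·(1/x^2)^(9-j), with x-exponent 2j − 2(9−j) = 4j − 18.
Set 4j − 18 = 6: j = 6.
C(9,6) = 84; (-1)^6 = 1; 1^3 = 1.
Coefficient = 84 · 1 · 1 = 84.

84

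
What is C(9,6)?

84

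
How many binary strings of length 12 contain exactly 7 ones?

792

Choose the 7 positions: C(12,7) = 792.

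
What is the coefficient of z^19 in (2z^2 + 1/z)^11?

General term: C(11,j)·(2z^2)^j·(1/z)^(11-j), with z-exponent 2j − 1(11−j) = 3j − 11.
Set 3j − 11 = 19: j = 10.
C(11,10) = 11; 2^10 = 1024; 1^1 = 1.
Coefficient = 11 · 1024 · 1 = 11264.

11264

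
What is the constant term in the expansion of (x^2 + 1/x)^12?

General term: C(12,j)·(x^2)^j·(1/x)^(12-j), with x-exponent 2j − 1(12−j) = 3j − 12.
Set 3j − 12 = 0: j = 4.
C(12,4) = 495; 1^4 = 1; 1^8 = 1.
Coefficient = 495 · 1 · 1 = 495.

495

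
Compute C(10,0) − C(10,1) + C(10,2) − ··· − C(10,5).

-126

The partial alternating sum Σ_{k=0}^{5} (−1)^k C(10,k) = (−1)^5 C(9,5) = -126.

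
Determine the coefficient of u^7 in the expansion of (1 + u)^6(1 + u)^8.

3432

(1 + u)^6(1 + u)^8 = (1 + u)^14, so the coefficient of u^7 is C(14,7)·1^7 = 3432·1 = 3432.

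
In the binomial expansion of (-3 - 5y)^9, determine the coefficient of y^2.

The general term is C(9,j)·(-3)^j·(-5y)^(9-j); the y^2 term has j = 7.
C(9,7) = 36.
Coefficient = C(9,7) · (-3)^7 · (-5)^2 = 36 · (-2187) · 25 = -1968300.

-1968300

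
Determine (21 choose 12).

293930

C(21,12) = C(21,9) by symmetry.
C(21,9) = (21·20·19·18·17·16·15·14·13) / 9! = 106661318400 / 362880 = 293930.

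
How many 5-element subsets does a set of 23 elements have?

C(23,5) = (23·22·21·20·19) / 5! = 4037880 / 120 = 33649.

33649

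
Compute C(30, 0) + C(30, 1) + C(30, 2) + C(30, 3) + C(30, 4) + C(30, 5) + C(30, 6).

1 + 30 + 435 + 4060 + 27405 + 142506 + 593775 = 768212.

768212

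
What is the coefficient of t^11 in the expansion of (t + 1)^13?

78

The general term is C(13,j)·(t)^j·(1)^(13-j); the t^11 term has j = 11.
C(13,11) = 78.
Coefficient = C(13,11) = 78.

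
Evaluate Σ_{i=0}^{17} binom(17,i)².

Σ C(17,i)² is the coefficient of x^17 in (1+x)^17(1+x)^17 = (1+x)^34, i.e. C(34,17) = 2333606220.

2333606220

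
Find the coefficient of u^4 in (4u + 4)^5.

5120

The general term is C(5,j)·(4u)^j·(4)^(5-j); the u^4 term has j = 4.
C(5,4) = 5.
Coefficient = C(5,4) · 4^4 · 4^1 = 5 · 256 · 4 = 5120.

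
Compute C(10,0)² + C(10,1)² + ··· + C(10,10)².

184756

Σ C(10,r)² is the coefficient of x^10 in (1+x)^10(1+x)^10 = (1+x)^20, i.e. C(20,10) = 184756.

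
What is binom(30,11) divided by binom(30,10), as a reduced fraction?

20/11

C(n,k+1)/C(n,k) = (n−k)/(k+1) = (30−10)/(10+1) = 20/11.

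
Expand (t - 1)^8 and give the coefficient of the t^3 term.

The general term is C(8,j)·(t)^j·(-1)^(8-j); the t^3 term has j = 3.
C(8,3) = 56.
Coefficient = C(8,3) · (-1)^5 = 56 · (-1) = -56.

-56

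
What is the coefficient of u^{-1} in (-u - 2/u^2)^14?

64064

General term: C(14,j)·(-u)^j·(-2/u^2)^(14-j), with u-exponent 1j − 2(14−j) = 3j − 28.
Set 3j − 28 = -1: j = 9.
C(14,9) = 2002; (-1)^9 = -1; (-2)^5 = -32.
Coefficient = 2002 · (-1) · (-32) = 64064.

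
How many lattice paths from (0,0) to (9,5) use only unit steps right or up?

Each path is a sequence of 14 steps with 9 rights: C(14,9) = 2002.

2002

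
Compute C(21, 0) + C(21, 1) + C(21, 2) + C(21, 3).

1562

1 + 21 + 210 + 1330 = 1562.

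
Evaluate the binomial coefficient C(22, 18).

C(22,18) = C(22,4) by symmetry.
C(22,4) = (22·21·20·19) / 4! = 175560 / 24 = 7315.

7315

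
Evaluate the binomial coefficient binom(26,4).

14950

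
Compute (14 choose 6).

C(14,6) = (14·13·12·11·10·9) / 6! = 2162160 / 720 = 3003.

3003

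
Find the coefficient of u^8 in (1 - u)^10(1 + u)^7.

Coefficient of u^8 = Σ_{j} C(10,j)·(-1)^j·C(7,8-j)·1^(8-j) for j from 1 to 8.
= (-10) + 315 + (-2520) + 7350 + (-8820) + 4410 + (-840) + 45 = -70.

-70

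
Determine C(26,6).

C(26,6) = (26·25·24·23·22·21) / 6! = 165765600 / 720 = 230230.

230230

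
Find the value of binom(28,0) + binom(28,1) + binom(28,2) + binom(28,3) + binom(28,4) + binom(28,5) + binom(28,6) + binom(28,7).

1683218

1 + 28 + 378 + 3276 + 20475 + 98280 + 376740 + 1184040 = 1683218.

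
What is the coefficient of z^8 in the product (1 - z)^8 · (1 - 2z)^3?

Coefficient of z^8 = Σ_{j} C(8,j)·(-1)^j·C(3,8-j)·(-2)^(8-j) for j from 5 to 8.
= 448 + 336 + 48 + 1 = 833.

833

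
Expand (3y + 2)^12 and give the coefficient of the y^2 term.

608256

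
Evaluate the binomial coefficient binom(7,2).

21

C(7,2) = (7·6) / 2! = 42 / 2 = 21.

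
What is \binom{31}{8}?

7888725

C(31,8) = (31·30·29·28·27·26·25·24) / 8! = 318073392000 / 40320 = 7888725.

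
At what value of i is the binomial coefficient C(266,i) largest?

C(266,i) is maximized at i = 266/2 = 133.

133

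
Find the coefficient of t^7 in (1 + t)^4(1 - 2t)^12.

13024

Coefficient of t^7 = Σ_{j} C(4,j)·1^j·C(12,7-j)·(-2)^(7-j) for j from 0 to 4.
= (-101376) + 236544 + (-152064) + 31680 + (-1760) = 13024.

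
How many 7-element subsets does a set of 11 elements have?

C(11,7) = C(11,4) by symmetry.
C(11,4) = (11·10·9·8) / 4! = 7920 / 24 = 330.

330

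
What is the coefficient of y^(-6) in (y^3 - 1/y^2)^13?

General term: C(13,j)·(y^3)^j·(-1/y^2)^(13-j), with y-exponent 3j − 2(13−j) = 5j − 26.
Set 5j − 26 = -6: j = 4.
C(13,4) = 715; 1^4 = 1; (-1)^9 = -1.
Coefficient = 715 · 1 · (-1) = -715.

-715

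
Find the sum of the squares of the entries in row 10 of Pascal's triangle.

By Vandermonde's identity, Σ C(10,i)² = C(20,10) = 184756.

184756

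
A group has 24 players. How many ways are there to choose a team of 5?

42504

This is C(24,5) = 42504.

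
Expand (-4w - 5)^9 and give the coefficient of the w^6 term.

The general term is C(9,j)·(-4w)^j·(-5)^(9-j); the w^6 term has j = 6.
C(9,6) = 84.
Coefficient = C(9,6) · (-4)^6 · (-5)^3 = 84 · 4096 · (-125) = -43008000.

-43008000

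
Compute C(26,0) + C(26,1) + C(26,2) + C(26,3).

1 + 26 + 325 + 2600 = 2952.

2952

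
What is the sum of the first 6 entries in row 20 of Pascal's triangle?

1 + 20 + 190 + 1140 + 4845 + 15504 = 21700.

21700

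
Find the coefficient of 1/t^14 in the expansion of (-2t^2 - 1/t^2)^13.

-2288

General term: C(13,j)·(-2t^2)^j·(-1/t^2)^(13-j), with t-exponent 2j − 2(13−j) = 4j − 26.
Set 4j − 26 = -14: j = 3.
C(13,3) = 286; (-2)^3 = -8; (-1)^10 = 1.
Coefficient = 286 · (-8) · 1 = -2288.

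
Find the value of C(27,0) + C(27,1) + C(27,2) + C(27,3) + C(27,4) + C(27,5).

101584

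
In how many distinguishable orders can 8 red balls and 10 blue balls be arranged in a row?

43758

Choose positions for the red balls: C(18,8) = 43758.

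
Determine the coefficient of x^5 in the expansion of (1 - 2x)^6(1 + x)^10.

Coefficient of x^5 = Σ_{j} C(6,j)·(-2)^j·C(10,5-j)·1^(5-j) for j from 0 to 5.
= 252 + (-2520) + 7200 + (-7200) + 2400 + (-192) = -60.

-60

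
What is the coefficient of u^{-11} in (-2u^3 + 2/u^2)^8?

General term: C(8,j)·(-2u^3)^j·(2/u^2)^(8-j), with u-exponent 3j − 2(8−j) = 5j − 16.
Set 5j − 16 = -11: j = 1.
C(8,1) = 8; (-2)^1 = -2; 2^7 = 128.
Coefficient = 8 · (-2) · 128 = -2048.

-2048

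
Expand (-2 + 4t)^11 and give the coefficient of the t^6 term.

-60555264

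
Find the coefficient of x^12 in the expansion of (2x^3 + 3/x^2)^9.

145152

General term: C(9,j)·(2x^3)^j·(3/x^2)^(9-j), with x-exponent 3j − 2(9−j) = 5j − 18.
Set 5j − 18 = 12: j = 6.
C(9,6) = 84; 2^6 = 64; 3^3 = 27.
Coefficient = 84 · 64 · 27 = 145152.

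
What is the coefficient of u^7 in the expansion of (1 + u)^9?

36

The general term is C(9,j)·(1)^j·(u)^(9-j); the u^7 term has j = 2.
C(9,2) = 36.
Coefficient = C(9,2) = 36.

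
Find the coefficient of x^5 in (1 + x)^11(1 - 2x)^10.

-342

Coefficient of x^5 = Σ_{j} C(11,j)·1^j·C(10,5-j)·(-2)^(5-j) for j from 0 to 5.
= (-8064) + 36960 + (-52800) + 29700 + (-6600) + 462 = -342.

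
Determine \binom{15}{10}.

3003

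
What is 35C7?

C(35,7) = (35·34·33·32·31·30·29) / 7! = 33891580800 / 5040 = 6724520.

6724520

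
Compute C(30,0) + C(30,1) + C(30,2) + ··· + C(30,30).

Setting x = 1 in (1+x)^30 gives Σ C(30,i) = 2^30 = 1073741824.

1073741824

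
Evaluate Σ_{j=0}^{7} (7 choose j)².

3432

Σ C(7,j)² is the coefficient of x^7 in (1+x)^7(1+x)^7 = (1+x)^14, i.e. C(14,7) = 3432.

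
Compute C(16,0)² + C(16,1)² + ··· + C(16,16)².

Σ C(16,r)² is the coefficient of x^16 in (1+x)^16(1+x)^16 = (1+x)^32, i.e. C(32,16) = 601080390.

601080390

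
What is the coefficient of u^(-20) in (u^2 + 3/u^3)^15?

177324147

General term: C(15,j)·(u^2)^j·(3/u^3)^(15-j), with u-exponent 2j − 3(15−j) = 5j − 45.
Set 5j − 45 = -20: j = 5.
C(15,5) = 3003; 1^5 = 1; 3^10 = 59049.
Coefficient = 3003 · 1 · 59049 = 177324147.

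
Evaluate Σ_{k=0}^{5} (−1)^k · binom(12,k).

The partial alternating sum Σ_{k=0}^{5} (−1)^k C(12,k) = (−1)^5 C(11,5) = -462.

-462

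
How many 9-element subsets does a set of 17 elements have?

24310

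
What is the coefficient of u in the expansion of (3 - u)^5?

-405

The general term is C(5,j)·(3)^j·(-u)^(5-j); the u^1 term has j = 4.
C(5,4) = 5.
Coefficient = C(5,4) · 3^4 · (-1)^1 = 5 · 81 · (-1) = -405.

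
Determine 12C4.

495

C(12,4) = (12·11·10·9) / 4! = 11880 / 24 = 495.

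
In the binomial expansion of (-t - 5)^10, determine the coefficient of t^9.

50

The general term is C(10,j)·(-t)^j·(-5)^(10-j); the t^9 term has j = 9.
C(10,9) = 10.
Coefficient = C(10,9) · (-1)^9 · (-5)^1 = 10 · (-1) · (-5) = 50.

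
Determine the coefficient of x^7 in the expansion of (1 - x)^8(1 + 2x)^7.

-720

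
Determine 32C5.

201376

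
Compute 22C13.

497420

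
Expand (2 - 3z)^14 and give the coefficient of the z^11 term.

The general term is C(14,j)·(2)^j·(-3z)^(14-j); the z^11 term has j = 3.
C(14,3) = 364.
Coefficient = C(14,3) · 2^3 · (-3)^11 = 364 · 8 · (-177147) = -515852064.

-515852064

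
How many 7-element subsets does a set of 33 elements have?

C(33,7) = (33·32·31·30·29·28·27) / 7! = 21531121920 / 5040 = 4272048.

4272048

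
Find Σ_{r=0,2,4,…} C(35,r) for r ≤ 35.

Half of (1+1)^35 + (1−1)^35 gives the even-index sum: 2^34 = 17179869184.

17179869184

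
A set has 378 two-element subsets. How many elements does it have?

n(n−1)/2 = 378 ⇒ n(n−1) = 756. Since 28·27 = 756, n = 28.

28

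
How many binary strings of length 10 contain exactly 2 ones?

Choose the 2 positions: C(10,2) = 45.

45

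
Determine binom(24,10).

C(24,10) = (24·23·22·21·20·19·18·17·16·15) / 10! = 7117005772800 / 3628800 = 1961256.

1961256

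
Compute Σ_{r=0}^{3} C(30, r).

1 + 30 + 435 + 4060 = 4526.

4526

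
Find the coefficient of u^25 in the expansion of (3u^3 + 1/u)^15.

177324147

General term: C(15,j)·(3u^3)^j·(1/u)^(15-j), with u-exponent 3j − 1(15−j) = 4j − 15.
Set 4j − 15 = 25: j = 10.
C(15,10) = 3003; 3^10 = 59049; 1^5 = 1.
Coefficient = 3003 · 59049 · 1 = 177324147.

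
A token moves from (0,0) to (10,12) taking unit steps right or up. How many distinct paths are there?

Each path is a sequence of 22 steps with 10 rights: C(22,10) = 646646.

646646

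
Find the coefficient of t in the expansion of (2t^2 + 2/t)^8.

14336

General term: C(8,j)·(2t^2)^j·(2/t)^(8-j), with t-exponent 2j − 1(8−j) = 3j − 8.
Set 3j − 8 = 1: j = 3.
C(8,3) = 56; 2^3 = 8; 2^5 = 32.
Coefficient = 56 · 8 · 32 = 14336.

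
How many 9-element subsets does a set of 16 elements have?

11440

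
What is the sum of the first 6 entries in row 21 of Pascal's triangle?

27896

1 + 21 + 210 + 1330 + 5985 + 20349 = 27896.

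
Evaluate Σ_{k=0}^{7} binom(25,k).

726206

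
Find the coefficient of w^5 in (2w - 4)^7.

The general term is C(7,j)·(2w)^j·(-4)^(7-j); the w^5 term has j = 5.
C(7,5) = 21.
Coefficient = C(7,5) · 2^5 · (-4)^2 = 21 · 32 · 16 = 10752.

10752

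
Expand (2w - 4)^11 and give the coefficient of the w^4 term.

The general term is C(11,j)·(2w)^j·(-4)^(11-j); the w^4 term has j = 4.
C(11,4) = 330.
Coefficient = C(11,4) · 2^4 · (-4)^7 = 330 · 16 · (-16384) = -86507520.

-86507520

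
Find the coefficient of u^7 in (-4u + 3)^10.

-53084160

The general term is C(10,j)·(-4u)^j·(3)^(10-j); the u^7 term has j = 7.
C(10,7) = 120.
Coefficient = C(10,7) · (-4)^7 · 3^3 = 120 · (-16384) · 27 = -53084160.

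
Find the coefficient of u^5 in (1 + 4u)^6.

6144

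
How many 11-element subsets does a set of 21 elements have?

C(21,11) = C(21,10) by symmetry.
C(21,10) = (21·20·19·18·17·16·15·14·13·12) / 10! = 1279935820800 / 3628800 = 352716.

352716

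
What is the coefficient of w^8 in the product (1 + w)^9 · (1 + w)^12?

(1 + w)^9(1 + w)^12 = (1 + w)^21, so the coefficient of w^8 is C(21,8)·1^8 = 203490·1 = 203490.

203490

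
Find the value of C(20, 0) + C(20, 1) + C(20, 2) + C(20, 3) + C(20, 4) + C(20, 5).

1 + 20 + 190 + 1140 + 4845 + 15504 = 21700.

21700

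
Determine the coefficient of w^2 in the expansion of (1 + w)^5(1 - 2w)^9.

64

Coefficient of w^2 = Σ_{j} C(5,j)·1^j·C(9,2-j)·(-2)^(2-j) for j from 0 to 2.
= 144 + (-90) + 10 = 64.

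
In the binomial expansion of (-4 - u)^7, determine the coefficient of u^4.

The general term is C(7,j)·(-4)^j·(-u)^(7-j); the u^4 term has j = 3.
C(7,3) = 35.
Coefficient = C(7,3) · (-4)^3 = 35 · (-64) = -2240.

-2240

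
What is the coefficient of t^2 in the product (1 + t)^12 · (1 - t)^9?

-6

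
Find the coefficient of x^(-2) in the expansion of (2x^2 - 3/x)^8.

81648

General term: C(8,j)·(2x^2)^j·(-3/x)^(8-j), with x-exponent 2j − 1(8−j) = 3j − 8.
Set 3j − 8 = -2: j = 2.
C(8,2) = 28; 2^2 = 4; (-3)^6 = 729.
Coefficient = 28 · 4 · 729 = 81648.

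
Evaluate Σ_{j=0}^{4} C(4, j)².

70

By Vandermonde's identity, Σ C(4,j)² = C(8,4) = 70.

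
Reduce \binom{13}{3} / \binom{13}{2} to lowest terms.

11/3

C(n,k+1)/C(n,k) = (n−k)/(k+1) = (13−2)/(2+1) = 11/3.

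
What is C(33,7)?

4272048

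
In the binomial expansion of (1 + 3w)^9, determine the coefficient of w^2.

The general term is C(9,j)·(1)^j·(3w)^(9-j); the w^2 term has j = 7.
C(9,7) = 36.
Coefficient = C(9,7) · 3^2 = 36 · 9 = 324.

324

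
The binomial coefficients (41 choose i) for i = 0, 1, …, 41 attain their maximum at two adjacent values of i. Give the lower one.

20

For odd n = 41, C(41,i) peaks at i = (n−1)/2 and (n+1)/2; the lower is 20.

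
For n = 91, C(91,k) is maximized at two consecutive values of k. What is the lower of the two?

45

For odd n = 91, C(91,k) peaks at k = (n−1)/2 and (n+1)/2; the lower is 45.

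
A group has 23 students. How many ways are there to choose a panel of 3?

1771

This is C(23,3) = 1771.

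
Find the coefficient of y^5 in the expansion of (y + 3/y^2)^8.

General term: C(8,j)·(y)^j·(3/y^2)^(8-j), with y-exponent 1j − 2(8−j) = 3j − 16.
Set 3j − 16 = 5: j = 7.
C(8,7) = 8; 1^7 = 1; 3^1 = 3.
Coefficient = 8 · 1 · 3 = 24.

24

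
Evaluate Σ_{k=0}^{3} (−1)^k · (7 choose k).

-20

The partial alternating sum Σ_{k=0}^{3} (−1)^k C(7,k) = (−1)^3 C(6,3) = -20.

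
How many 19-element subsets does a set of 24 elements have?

42504

C(24,19) = C(24,5) by symmetry.
C(24,5) = (24·23·22·21·20) / 5! = 5100480 / 120 = 42504.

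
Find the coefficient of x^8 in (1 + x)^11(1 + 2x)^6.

220165

Coefficient of x^8 = Σ_{j} C(11,j)·1^j·C(6,8-j)·2^(8-j) for j from 2 to 8.
= 3520 + 31680 + 79200 + 73920 + 27720 + 3960 + 165 = 220165.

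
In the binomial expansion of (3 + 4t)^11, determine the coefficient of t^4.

The general term is C(11,j)·(3)^j·(4t)^(11-j); the t^4 term has j = 7.
C(11,7) = 330.
Coefficient = C(11,7) · 3^7 · 4^4 = 330 · 2187 · 256 = 184757760.

184757760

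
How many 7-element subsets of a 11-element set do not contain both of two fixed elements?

204

All 7-subsets: C(11,7) = 330. Those containing both fixed elements: C(9,5) = 126.
330 − 126 = 204.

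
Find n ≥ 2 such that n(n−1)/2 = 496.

n(n−1)/2 = 496 ⇒ n(n−1) = 992. Since 32·31 = 992, n = 32.

32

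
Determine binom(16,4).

1820

C(16,4) = (16·15·14·13) / 4! = 43680 / 24 = 1820.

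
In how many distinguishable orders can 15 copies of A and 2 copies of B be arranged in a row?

136

Choose positions for the A's: C(17,15) = 136.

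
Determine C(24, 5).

C(24,5) = (24·23·22·21·20) / 5! = 5100480 / 120 = 42504.

42504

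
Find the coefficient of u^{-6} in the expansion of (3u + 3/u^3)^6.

14580

General term: C(6,j)·(3u)^j·(3/u^3)^(6-j), with u-exponent 1j − 3(6−j) = 4j − 18.
Set 4j − 18 = -6: j = 3.
C(6,3) = 20; 3^3 = 27; 3^3 = 27.
Coefficient = 20 · 27 · 27 = 14580.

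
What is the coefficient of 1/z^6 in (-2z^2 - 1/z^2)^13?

-41184

General term: C(13,j)·(-2z^2)^j·(-1/z^2)^(13-j), with z-exponent 2j − 2(13−j) = 4j − 26.
Set 4j − 26 = -6: j = 5.
C(13,5) = 1287; (-2)^5 = -32; (-1)^8 = 1.
Coefficient = 1287 · (-32) · 1 = -41184.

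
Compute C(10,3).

120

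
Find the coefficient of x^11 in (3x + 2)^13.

55269864

The general term is C(13,j)·(3x)^j·(2)^(13-j); the x^11 term has j = 11.
C(13,11) = 78.
Coefficient = C(13,11) · 3^11 · 2^2 = 78 · 177147 · 4 = 55269864.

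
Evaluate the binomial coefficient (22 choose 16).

74613

C(22,16) = C(22,6) by symmetry.
C(22,6) = (22·21·20·19·18·17) / 6! = 53721360 / 720 = 74613.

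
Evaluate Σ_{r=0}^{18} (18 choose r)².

Σ C(18,r)² is the coefficient of x^18 in (1+x)^18(1+x)^18 = (1+x)^36, i.e. C(36,18) = 9075135300.

9075135300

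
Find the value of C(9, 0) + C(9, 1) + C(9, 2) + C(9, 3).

1 + 9 + 36 + 84 = 130.

130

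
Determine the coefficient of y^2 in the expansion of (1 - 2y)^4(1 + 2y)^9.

Coefficient of y^2 = Σ_{j} C(4,j)·(-2)^j·C(9,2-j)·2^(2-j) for j from 0 to 2.
= 144 + (-144) + 24 = 24.

24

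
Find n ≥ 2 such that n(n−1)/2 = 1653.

n(n−1)/2 = 1653 ⇒ n(n−1) = 3306. Since 58·57 = 3306, n = 58.

58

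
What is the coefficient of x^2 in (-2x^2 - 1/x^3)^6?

240

General term: C(6,j)·(-2x^2)^j·(-1/x^3)^(6-j), with x-exponent 2j − 3(6−j) = 5j − 18.
Set 5j − 18 = 2: j = 4.
C(6,4) = 15; (-2)^4 = 16; (-1)^2 = 1.
Coefficient = 15 · 16 · 1 = 240.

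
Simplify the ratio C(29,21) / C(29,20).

C(n,k+1)/C(n,k) = (n−k)/(k+1) = (29−20)/(20+1) = 9/21 = 3/7.

3/7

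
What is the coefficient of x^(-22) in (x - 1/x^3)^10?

General term: C(10,j)·(x)^j·(-1/x^3)^(10-j), with x-exponent 1j − 3(10−j) = 4j − 30.
Set 4j − 30 = -22: j = 2.
C(10,2) = 45; 1^2 = 1; (-1)^8 = 1.
Coefficient = 45 · 1 · 1 = 45.

45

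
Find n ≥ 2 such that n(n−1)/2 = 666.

37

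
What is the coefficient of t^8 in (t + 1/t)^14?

General term: C(14,j)·(t)^j·(1/t)^(14-j), with t-exponent 1j − 1(14−j) = 2j − 14.
Set 2j − 14 = 8: j = 11.
C(14,11) = 364; 1^11 = 1; 1^3 = 1.
Coefficient = 364 · 1 · 1 = 364.

364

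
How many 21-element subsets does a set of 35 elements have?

C(35,21) = C(35,14) by symmetry.
C(35,14) = (35·34·33·32·31·30·29·28·27·26·25·24·23·22) / 14! = 202250096145377280000 / 87178291200 = 2319959400.

2319959400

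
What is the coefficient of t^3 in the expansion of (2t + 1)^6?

160

The general term is C(6,j)·(2t)^j·(1)^(6-j); the t^3 term has j = 3.
C(6,3) = 20.
Coefficient = C(6,3) · 2^3 = 20 · 8 = 160.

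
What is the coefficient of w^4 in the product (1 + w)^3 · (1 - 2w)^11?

1958

Coefficient of w^4 = Σ_{j} C(3,j)·1^j·C(11,4-j)·(-2)^(4-j) for j from 0 to 3.
= 5280 + (-3960) + 660 + (-22) = 1958.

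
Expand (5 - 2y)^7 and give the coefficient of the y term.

-218750

The general term is C(7,j)·(5)^j·(-2y)^(7-j); the y^1 term has j = 6.
C(7,6) = 7.
Coefficient = C(7,6) · 5^6 · (-2)^1 = 7 · 15625 · (-2) = -218750.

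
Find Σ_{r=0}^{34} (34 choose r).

17179869184

The entries of row 34 sum to 2^34 = 17179869184.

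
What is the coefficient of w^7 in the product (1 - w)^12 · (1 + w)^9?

216

Coefficient of w^7 = Σ_{j} C(12,j)·(-1)^j·C(9,7-j)·1^(7-j) for j from 0 to 7.
= 36 + (-1008) + 8316 + (-27720) + 41580 + (-28512) + 8316 + (-792) = 216.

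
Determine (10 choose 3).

C(10,3) = (10·9·8) / 3! = 720 / 6 = 120.

120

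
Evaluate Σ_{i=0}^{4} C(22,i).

1 + 22 + 231 + 1540 + 7315 = 9109.

9109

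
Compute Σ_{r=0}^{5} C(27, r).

1 + 27 + 351 + 2925 + 17550 + 80730 = 101584.

101584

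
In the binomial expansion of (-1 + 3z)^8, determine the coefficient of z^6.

20412

The general term is C(8,j)·(-1)^j·(3z)^(8-j); the z^6 term has j = 2.
C(8,2) = 28.
Coefficient = C(8,2) · 3^6 = 28 · 729 = 20412.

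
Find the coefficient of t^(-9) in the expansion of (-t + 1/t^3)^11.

General term: C(11,j)·(-t)^j·(1/t^3)^(11-j), with t-exponent 1j − 3(11−j) = 4j − 33.
Set 4j − 33 = -9: j = 6.
C(11,6) = 462; (-1)^6 = 1; 1^5 = 1.
Coefficient = 462 · 1 · 1 = 462.

462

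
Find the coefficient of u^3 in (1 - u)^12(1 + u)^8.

28

Coefficient of u^3 = Σ_{j} C(12,j)·(-1)^j·C(8,3-j)·1^(3-j) for j from 0 to 3.
= 56 + (-336) + 528 + (-220) = 28.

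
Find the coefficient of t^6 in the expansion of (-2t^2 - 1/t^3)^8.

General term: C(8,j)·(-2t^2)^j·(-1/t^3)^(8-j), with t-exponent 2j − 3(8−j) = 5j − 24.
Set 5j − 24 = 6: j = 6.
C(8,6) = 28; (-2)^6 = 64; (-1)^2 = 1.
Coefficient = 28 · 64 · 1 = 1792.

1792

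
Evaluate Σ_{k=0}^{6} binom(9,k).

466

1 + 9 + 36 + 84 + 126 + 126 + 84 = 466.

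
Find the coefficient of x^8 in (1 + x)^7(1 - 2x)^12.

Coefficient of x^8 = Σ_{j} C(7,j)·1^j·C(12,8-j)·(-2)^(8-j) for j from 0 to 7.
= 126720 + (-709632) + 1241856 + (-887040) + 277200 + (-36960) + 1848 + (-24) = 13968.

13968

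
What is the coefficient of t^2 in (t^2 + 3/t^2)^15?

General term: C(15,j)·(t^2)^j·(3/t^2)^(15-j), with t-exponent 2j − 2(15−j) = 4j − 30.
Set 4j − 30 = 2: j = 8.
C(15,8) = 6435; 1^8 = 1; 3^7 = 2187.
Coefficient = 6435 · 1 · 2187 = 14073345.

14073345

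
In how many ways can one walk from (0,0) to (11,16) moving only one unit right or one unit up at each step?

13037895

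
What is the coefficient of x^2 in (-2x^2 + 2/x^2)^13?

-14057472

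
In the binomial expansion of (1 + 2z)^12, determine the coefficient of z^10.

67584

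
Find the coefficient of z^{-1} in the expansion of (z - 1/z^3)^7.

General term: C(7,j)·(z)^j·(-1/z^3)^(7-j), with z-exponent 1j − 3(7−j) = 4j − 21.
Set 4j − 21 = -1: j = 5.
C(7,5) = 21; 1^5 = 1; (-1)^2 = 1.
Coefficient = 21 · 1 · 1 = 21.

21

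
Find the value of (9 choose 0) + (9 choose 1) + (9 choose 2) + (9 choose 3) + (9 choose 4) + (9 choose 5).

382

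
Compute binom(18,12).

18564

C(18,12) = C(18,6) by symmetry.
C(18,6) = (18·17·16·15·14·13) / 6! = 13366080 / 720 = 18564.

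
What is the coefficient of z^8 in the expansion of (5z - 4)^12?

The general term is C(12,j)·(5z)^j·(-4)^(12-j); the z^8 term has j = 8.
C(12,8) = 495.
Coefficient = C(12,8) · 5^8 · (-4)^4 = 495 · 390625 · 256 = 49500000000.

49500000000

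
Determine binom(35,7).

C(35,7) = (35·34·33·32·31·30·29) / 7! = 33891580800 / 5040 = 6724520.

6724520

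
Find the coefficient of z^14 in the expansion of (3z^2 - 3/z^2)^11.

General term: C(11,j)·(3z^2)^j·(-3/z^2)^(11-j), with z-exponent 2j − 2(11−j) = 4j − 22.
Set 4j − 22 = 14: j = 9.
C(11,9) = 55; 3^9 = 19683; (-3)^2 = 9.
Coefficient = 55 · 19683 · 9 = 9743085.

9743085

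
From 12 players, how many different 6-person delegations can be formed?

924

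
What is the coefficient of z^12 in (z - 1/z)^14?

-14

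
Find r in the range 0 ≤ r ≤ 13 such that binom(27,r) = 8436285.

C(27,r) increases on 0 ≤ r ≤ 13. C(27,9) = 4686825 and C(27,10) = 8436285, so r = 10.

10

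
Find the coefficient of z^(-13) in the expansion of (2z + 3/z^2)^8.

34992

General term: C(8,j)·(2z)^j·(3/z^2)^(8-j), with z-exponent 1j − 2(8−j) = 3j − 16.
Set 3j − 16 = -13: j = 1.
C(8,1) = 8; 2^1 = 2; 3^7 = 2187.
Coefficient = 8 · 2 · 2187 = 34992.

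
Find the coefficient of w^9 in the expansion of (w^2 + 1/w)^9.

84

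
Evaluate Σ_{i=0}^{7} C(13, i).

1 + 13 + 78 + 286 + 715 + 1287 + 1716 + 1716 = 5812.

5812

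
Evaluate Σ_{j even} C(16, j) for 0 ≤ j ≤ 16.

Half of (1+1)^16 + (1−1)^16 gives the even-index sum: 2^15 = 32768.

32768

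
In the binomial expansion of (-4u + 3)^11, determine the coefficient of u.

The general term is C(11,j)·(-4u)^j·(3)^(11-j); the u^1 term has j = 1.
C(11,1) = 11.
Coefficient = C(11,1) · (-4)^1 · 3^10 = 11 · (-4) · 59049 = -2598156.

-2598156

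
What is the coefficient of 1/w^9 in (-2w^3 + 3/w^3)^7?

20412

General term: C(7,j)·(-2w^3)^j·(3/w^3)^(7-j), with w-exponent 3j − 3(7−j) = 6j − 21.
Set 6j − 21 = -9: j = 2.
C(7,2) = 21; (-2)^2 = 4; 3^5 = 243.
Coefficient = 21 · 4 · 243 = 20412.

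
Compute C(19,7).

50388

C(19,7) = (19·18·17·16·15·14·13) / 7! = 253955520 / 5040 = 50388.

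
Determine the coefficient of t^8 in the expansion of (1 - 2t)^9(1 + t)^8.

-2447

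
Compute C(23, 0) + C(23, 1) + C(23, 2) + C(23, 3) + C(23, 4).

10903

1 + 23 + 253 + 1771 + 8855 = 10903.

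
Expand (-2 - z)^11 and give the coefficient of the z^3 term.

-42240

The general term is C(11,j)·(-2)^j·(-z)^(11-j); the z^3 term has j = 8.
C(11,8) = 165.
Coefficient = C(11,8) · (-2)^8 · (-1)^3 = 165 · 256 · (-1) = -42240.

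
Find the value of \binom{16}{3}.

560

C(16,3) = (16·15·14) / 3! = 3360 / 6 = 560.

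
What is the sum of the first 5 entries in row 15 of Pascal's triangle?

1 + 15 + 105 + 455 + 1365 = 1941.

1941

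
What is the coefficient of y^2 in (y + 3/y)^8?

1512

General term: C(8,j)·(y)^j·(3/y)^(8-j), with y-exponent 1j − 1(8−j) = 2j − 8.
Set 2j − 8 = 2: j = 5.
C(8,5) = 56; 1^5 = 1; 3^3 = 27.
Coefficient = 56 · 1 · 27 = 1512.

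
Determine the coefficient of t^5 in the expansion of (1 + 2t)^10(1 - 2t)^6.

1152

Coefficient of t^5 = Σ_{j} C(10,j)·2^j·C(6,5-j)·(-2)^(5-j) for j from 0 to 5.
= (-192) + 4800 + (-28800) + 57600 + (-40320) + 8064 = 1152.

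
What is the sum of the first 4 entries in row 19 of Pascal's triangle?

1160

1 + 19 + 171 + 969 = 1160.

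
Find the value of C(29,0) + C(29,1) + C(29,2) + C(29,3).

1 + 29 + 406 + 3654 = 4090.

4090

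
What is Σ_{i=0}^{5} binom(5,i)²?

252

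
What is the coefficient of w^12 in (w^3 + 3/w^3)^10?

3240

General term: C(10,j)·(w^3)^j·(3/w^3)^(10-j), with w-exponent 3j − 3(10−j) = 6j − 30.
Set 6j − 30 = 12: j = 7.
C(10,7) = 120; 1^7 = 1; 3^3 = 27.
Coefficient = 120 · 1 · 27 = 3240.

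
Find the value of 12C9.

220

C(12,9) = C(12,3) by symmetry.
C(12,3) = (12·11·10) / 3! = 1320 / 6 = 220.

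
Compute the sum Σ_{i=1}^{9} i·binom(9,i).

2304

Differentiating (1+x)^9 and setting x=1: Σ i·C(9,i) = 9·2^8 = 2304.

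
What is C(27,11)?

C(27,11) = (27·26·25·24·23·22·21·20·19·18·17) / 11! = 520431047136000 / 39916800 = 13037895.

13037895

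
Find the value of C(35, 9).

70607460

C(35,9) = (35·34·33·32·31·30·29·28·27) / 9! = 25622035084800 / 362880 = 70607460.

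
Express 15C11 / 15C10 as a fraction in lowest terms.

C(n,k+1)/C(n,k) = (n−k)/(k+1) = (15−10)/(10+1) = 5/11.

5/11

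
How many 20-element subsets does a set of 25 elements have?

53130

C(25,20) = C(25,5) by symmetry.
C(25,5) = (25·24·23·22·21) / 5! = 6375600 / 120 = 53130.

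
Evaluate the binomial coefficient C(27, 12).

17383860

C(27,12) = (27·26·25·24·23·22·21·20·19·18·17·16) / 12! = 8326896754176000 / 479001600 = 17383860.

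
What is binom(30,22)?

5852925

C(30,22) = C(30,8) by symmetry.
C(30,8) = (30·29·28·27·26·25·24·23) / 8! = 235989936000 / 40320 = 5852925.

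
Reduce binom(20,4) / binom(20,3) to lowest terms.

C(n,k+1)/C(n,k) = (n−k)/(k+1) = (20−3)/(3+1) = 17/4.

17/4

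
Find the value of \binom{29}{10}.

C(29,10) = (29·28·27·26·25·24·23·22·21·20) / 10! = 72684900288000 / 3628800 = 20030010.

20030010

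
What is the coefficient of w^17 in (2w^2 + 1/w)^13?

General term: C(13,j)·(2w^2)^j·(1/w)^(13-j), with w-exponent 2j − 1(13−j) = 3j − 13.
Set 3j − 13 = 17: j = 10.
C(13,10) = 286; 2^10 = 1024; 1^3 = 1.
Coefficient = 286 · 1024 · 1 = 292864.

292864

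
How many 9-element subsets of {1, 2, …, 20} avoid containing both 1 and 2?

All 9-subsets: C(20,9) = 167960. Those containing both fixed elements: C(18,7) = 31824.
167960 − 31824 = 136136.

136136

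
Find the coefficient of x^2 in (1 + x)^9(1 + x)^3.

Coefficient of x^2 = Σ_{j} C(9,j)·C(3,2-j) for j from 0 to 2.
= 3 + 27 + 36 = 66.

66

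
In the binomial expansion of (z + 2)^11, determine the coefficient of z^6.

The general term is C(11,j)·(z)^j·(2)^(11-j); the z^6 term has j = 6.
C(11,6) = 462.
Coefficient = C(11,6) · 2^5 = 462 · 32 = 14784.

14784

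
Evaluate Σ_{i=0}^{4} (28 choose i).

24158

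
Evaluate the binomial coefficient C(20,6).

38760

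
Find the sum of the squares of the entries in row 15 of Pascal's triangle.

Σ C(15,j)² is the coefficient of x^15 in (1+x)^15(1+x)^15 = (1+x)^30, i.e. C(30,15) = 155117520.

155117520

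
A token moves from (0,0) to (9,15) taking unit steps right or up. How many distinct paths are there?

Each path is a sequence of 24 steps with 9 rights: C(24,9) = 1307504.

1307504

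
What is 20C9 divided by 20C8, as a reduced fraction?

C(n,k+1)/C(n,k) = (n−k)/(k+1) = (20−8)/(8+1) = 12/9 = 4/3.

4/3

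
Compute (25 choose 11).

4457400

C(25,11) = (25·24·23·22·21·20·19·18·17·16·15) / 11! = 177925144320000 / 39916800 = 4457400.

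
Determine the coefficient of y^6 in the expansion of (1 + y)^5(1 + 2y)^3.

Coefficient of y^6 = Σ_{j} C(5,j)·1^j·C(3,6-j)·2^(6-j) for j from 3 to 5.
= 80 + 60 + 6 = 146.

146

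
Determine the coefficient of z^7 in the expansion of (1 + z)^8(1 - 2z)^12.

-3480

Coefficient of z^7 = Σ_{j} C(8,j)·1^j·C(12,7-j)·(-2)^(7-j) for j from 0 to 7.
= (-101376) + 473088 + (-709632) + 443520 + (-123200) + 14784 + (-672) + 8 = -3480.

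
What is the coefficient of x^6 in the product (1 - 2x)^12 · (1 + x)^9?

Coefficient of x^6 = Σ_{j} C(12,j)·(-2)^j·C(9,6-j)·1^(6-j) for j from 0 to 6.
= 84 + (-3024) + 33264 + (-147840) + 285120 + (-228096) + 59136 = -1356.

-1356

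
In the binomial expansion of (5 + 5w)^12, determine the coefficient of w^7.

The general term is C(12,j)·(5)^j·(5w)^(12-j); the w^7 term has j = 5.
C(12,5) = 792.
Coefficient = C(12,5) · 5^5 · 5^7 = 792 · 3125 · 78125 = 193359375000.

193359375000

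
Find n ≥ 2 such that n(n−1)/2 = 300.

25

n(n−1)/2 = 300 ⇒ n(n−1) = 600. Since 25·24 = 600, n = 25.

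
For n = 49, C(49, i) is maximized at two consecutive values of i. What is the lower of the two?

24

For odd n = 49, C(49,i) peaks at i = (n−1)/2 and (n+1)/2; the lower is 24.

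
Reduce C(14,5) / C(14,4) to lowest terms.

2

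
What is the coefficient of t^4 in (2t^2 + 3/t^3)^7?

6048

General term: C(7,j)·(2t^2)^j·(3/t^3)^(7-j), with t-exponent 2j − 3(7−j) = 5j − 21.
Set 5j − 21 = 4: j = 5.
C(7,5) = 21; 2^5 = 32; 3^2 = 9.
Coefficient = 21 · 32 · 9 = 6048.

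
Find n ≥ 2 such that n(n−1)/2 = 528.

n(n−1)/2 = 528 ⇒ n(n−1) = 1056. Since 33·32 = 1056, n = 33.

33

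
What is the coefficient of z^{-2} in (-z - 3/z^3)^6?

General term: C(6,j)·(-z)^j·(-3/z^3)^(6-j), with z-exponent 1j − 3(6−j) = 4j − 18.
Set 4j − 18 = -2: j = 4.
C(6,4) = 15; (-1)^4 = 1; (-3)^2 = 9.
Coefficient = 15 · 1 · 9 = 135.

135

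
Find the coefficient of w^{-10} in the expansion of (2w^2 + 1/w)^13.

General term: C(13,j)·(2w^2)^j·(1/w)^(13-j), with w-exponent 2j − 1(13−j) = 3j − 13.
Set 3j − 13 = -10: j = 1.
C(13,1) = 13; 2^1 = 2; 1^12 = 1.
Coefficient = 13 · 2 · 1 = 26.

26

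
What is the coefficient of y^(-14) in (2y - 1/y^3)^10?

3360

General term: C(10,j)·(2y)^j·(-1/y^3)^(10-j), with y-exponent 1j − 3(10−j) = 4j − 30.
Set 4j − 30 = -14: j = 4.
C(10,4) = 210; 2^4 = 16; (-1)^6 = 1.
Coefficient = 210 · 16 · 1 = 3360.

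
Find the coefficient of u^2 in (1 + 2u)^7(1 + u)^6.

183

Coefficient of u^2 = Σ_{j} C(7,j)·2^j·C(6,2-j)·1^(2-j) for j from 0 to 2.
= 15 + 84 + 84 = 183.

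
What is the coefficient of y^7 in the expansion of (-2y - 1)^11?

-42240

The general term is C(11,j)·(-2y)^j·(-1)^(11-j); the y^7 term has j = 7.
C(11,7) = 330.
Coefficient = C(11,7) · (-2)^7 = 330 · (-128) = -42240.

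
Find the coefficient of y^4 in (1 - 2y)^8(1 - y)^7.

Coefficient of y^4 = Σ_{j} C(8,j)·(-2)^j·C(7,4-j)·(-1)^(4-j) for j from 0 to 4.
= 35 + 560 + 2352 + 3136 + 1120 = 7203.

7203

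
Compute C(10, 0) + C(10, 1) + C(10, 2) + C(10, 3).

176

1 + 10 + 45 + 120 = 176.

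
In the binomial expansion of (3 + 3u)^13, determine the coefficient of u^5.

The general term is C(13,j)·(3)^j·(3u)^(13-j); the u^5 term has j = 8.
C(13,8) = 1287.
Coefficient = C(13,8) · 3^8 · 3^5 = 1287 · 6561 · 243 = 2051893701.

2051893701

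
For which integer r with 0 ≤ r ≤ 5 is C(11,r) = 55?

C(11,r) increases on 0 ≤ r ≤ 5. C(11,1) = 11 and C(11,2) = 55, so r = 2.

2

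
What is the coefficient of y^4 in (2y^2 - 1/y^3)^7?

672

General term: C(7,j)·(2y^2)^j·(-1/y^3)^(7-j), with y-exponent 2j − 3(7−j) = 5j − 21.
Set 5j − 21 = 4: j = 5.
C(7,5) = 21; 2^5 = 32; (-1)^2 = 1.
Coefficient = 21 · 32 · 1 = 672.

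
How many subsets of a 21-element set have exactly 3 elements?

Choose the 3 positions: C(21,3) = 1330.

1330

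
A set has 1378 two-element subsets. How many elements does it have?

n(n−1)/2 = 1378 ⇒ n(n−1) = 2756. Since 53·52 = 2756, n = 53.

53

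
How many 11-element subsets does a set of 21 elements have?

C(21,11) = C(21,10) by symmetry.
C(21,10) = (21·20·19·18·17·16·15·14·13·12) / 10! = 1279935820800 / 3628800 = 352716.

352716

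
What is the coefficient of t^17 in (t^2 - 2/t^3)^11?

-22

General term: C(11,j)·(t^2)^j·(-2/t^3)^(11-j), with t-exponent 2j − 3(11−j) = 5j − 33.
Set 5j − 33 = 17: j = 10.
C(11,10) = 11; 1^10 = 1; (-2)^1 = -2.
Coefficient = 11 · 1 · (-2) = -22.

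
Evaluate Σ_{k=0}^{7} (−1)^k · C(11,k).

-120

The partial alternating sum Σ_{k=0}^{7} (−1)^k C(11,k) = (−1)^7 C(10,7) = -120.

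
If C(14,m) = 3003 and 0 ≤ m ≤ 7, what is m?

6

C(14,m) increases on 0 ≤ m ≤ 7. C(14,5) = 2002 and C(14,6) = 3003, so m = 6.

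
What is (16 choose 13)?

C(16,13) = C(16,3) by symmetry.
C(16,3) = (16·15·14) / 3! = 3360 / 6 = 560.

560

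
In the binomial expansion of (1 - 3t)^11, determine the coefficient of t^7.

-721710

The general term is C(11,j)·(1)^j·(-3t)^(11-j); the t^7 term has j = 4.
C(11,4) = 330.
Coefficient = C(11,4) · (-3)^7 = 330 · (-2187) = -721710.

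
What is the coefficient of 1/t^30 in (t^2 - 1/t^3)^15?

455

General term: C(15,j)·(t^2)^j·(-1/t^3)^(15-j), with t-exponent 2j − 3(15−j) = 5j − 45.
Set 5j − 45 = -30: j = 3.
C(15,3) = 455; 1^3 = 1; (-1)^12 = 1.
Coefficient = 455 · 1 · 1 = 455.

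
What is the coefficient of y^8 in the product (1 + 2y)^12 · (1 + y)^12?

16399647

Coefficient of y^8 = Σ_{j} C(12,j)·2^j·C(12,8-j)·1^(8-j) for j from 0 to 8.
= 495 + 19008 + 243936 + 1393920 + 3920400 + 5575680 + 3902976 + 1216512 + 126720 = 16399647.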